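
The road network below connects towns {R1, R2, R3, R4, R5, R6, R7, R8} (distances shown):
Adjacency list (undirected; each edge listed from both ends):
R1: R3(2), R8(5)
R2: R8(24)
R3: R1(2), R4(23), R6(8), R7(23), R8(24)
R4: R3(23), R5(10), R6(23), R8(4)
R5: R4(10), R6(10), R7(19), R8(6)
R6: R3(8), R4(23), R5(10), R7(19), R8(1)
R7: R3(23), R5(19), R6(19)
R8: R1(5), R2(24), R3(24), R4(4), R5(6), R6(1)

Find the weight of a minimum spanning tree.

61

Kruskal: consider edges lightest-first.
R6 R8 (1): add — endpoints in different components.
R1 R3 (2): add — endpoints in different components.
R4 R8 (4): add — endpoints in different components.
R1 R8 (5): add — endpoints in different components.
R5 R8 (6): add — endpoints in different components.
R3 R6 (8): skip — R6 and R3 already connected.
R4 R5 (10): skip — R4 and R5 already connected.
R5 R6 (10): skip — R6 and R5 already connected.
R5 R7 (19): add — endpoints in different components.
R6 R7 (19): skip — R6 and R7 already connected.
R3 R4 (23): skip — R4 and R3 already connected.
R3 R7 (23): skip — R7 and R3 already connected.
R4 R6 (23): skip — R6 and R4 already connected.
R2 R8 (24): add — endpoints in different components.
MST edges: R6 R8, R1 R3, R4 R8, R1 R8, R5 R8, R5 R7, R2 R8; total weight 1+2+4+5+6+19+24 = 61.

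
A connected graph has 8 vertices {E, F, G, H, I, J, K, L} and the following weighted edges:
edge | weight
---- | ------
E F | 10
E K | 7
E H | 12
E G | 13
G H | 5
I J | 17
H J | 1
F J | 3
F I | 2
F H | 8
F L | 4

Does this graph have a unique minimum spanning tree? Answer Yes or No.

Yes

Sort edges by weight, then run Kruskal:
H J (1): add — endpoints in different components.
F I (2): add — endpoints in different components.
F J (3): add — endpoints in different components.
F L (4): add — endpoints in different components.
G H (5): add — endpoints in different components.
E K (7): add — endpoints in different components.
F H (8): skip — F and H already connected.
E F (10): add — endpoints in different components.
Every non-tree edge has weight strictly greater than the heaviest edge on the tree path between its endpoints, so the MST is unique.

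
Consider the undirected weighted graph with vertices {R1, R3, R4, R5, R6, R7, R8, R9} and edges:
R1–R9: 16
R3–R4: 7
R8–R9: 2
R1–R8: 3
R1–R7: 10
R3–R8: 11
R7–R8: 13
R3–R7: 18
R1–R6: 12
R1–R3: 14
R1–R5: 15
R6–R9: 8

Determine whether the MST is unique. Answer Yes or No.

Kruskal: consider edges lightest-first.
R8–R9 (2): add — endpoints in different components.
R1–R8 (3): add — endpoints in different components.
R3–R4 (7): add — endpoints in different components.
R6–R9 (8): add — endpoints in different components.
R1–R7 (10): add — endpoints in different components.
R3–R8 (11): add — endpoints in different components.
R1–R6 (12): skip — R1 and R6 already connected.
R7–R8 (13): skip — R7 and R8 already connected.
R1–R3 (14): skip — R3 and R1 already connected.
R1–R5 (15): add — endpoints in different components.
Every non-tree edge has weight strictly greater than the heaviest edge on the tree path between its endpoints, so the MST is unique.

Yes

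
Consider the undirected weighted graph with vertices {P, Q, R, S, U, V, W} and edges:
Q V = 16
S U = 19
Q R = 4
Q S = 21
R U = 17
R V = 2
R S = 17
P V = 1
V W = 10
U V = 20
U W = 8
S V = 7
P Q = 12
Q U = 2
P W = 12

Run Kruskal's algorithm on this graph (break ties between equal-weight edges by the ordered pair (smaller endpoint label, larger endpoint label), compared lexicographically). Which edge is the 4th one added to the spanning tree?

Kruskal's algorithm — process edges by increasing weight (ties by edge label):
P V (1): add. Components now {S} {W} {Q} {R} {P,V} {U}
Q U (2): add. Components now {S} {W} {Q,U} {R} {P,V}
R V (2): add. Components now {S} {W} {Q,U} {P,R,V}
Q R (4): add. Components now {S} {W} {P,Q,R,U,V}
S V (7): add. Components now {P,Q,R,S,U,V} {W}
U W (8): add. Components now {P,Q,R,S,U,V,W}
The 4th edge added is Q R.

Q-R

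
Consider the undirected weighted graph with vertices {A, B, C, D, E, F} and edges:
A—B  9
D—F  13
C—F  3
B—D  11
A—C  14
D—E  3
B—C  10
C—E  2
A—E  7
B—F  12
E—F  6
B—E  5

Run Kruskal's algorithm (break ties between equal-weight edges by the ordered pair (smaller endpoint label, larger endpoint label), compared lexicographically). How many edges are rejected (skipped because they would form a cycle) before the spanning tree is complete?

Kruskal: consider edges lightest-first.
C—E (2): add. Components now {A} {B} {C,E} {D} {F}
C—F (3): add. Components now {A} {B} {C,E,F} {D}
D—E (3): add. Components now {A} {B} {C,D,E,F}
B—E (5): add. Components now {A} {B,C,D,E,F}
E—F (6): skip — E and F already connected.
A—E (7): add. Components now {A,B,C,D,E,F}
Edges rejected before the tree was complete: 1.

1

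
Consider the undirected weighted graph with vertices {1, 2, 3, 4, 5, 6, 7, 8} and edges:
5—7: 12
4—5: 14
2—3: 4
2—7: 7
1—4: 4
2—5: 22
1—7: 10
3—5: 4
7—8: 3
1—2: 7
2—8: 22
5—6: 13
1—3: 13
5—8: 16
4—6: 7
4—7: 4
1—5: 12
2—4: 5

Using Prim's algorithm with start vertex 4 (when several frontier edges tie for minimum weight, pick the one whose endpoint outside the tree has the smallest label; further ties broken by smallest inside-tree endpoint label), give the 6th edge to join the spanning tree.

Grow the tree from 4 using Prim:
Step 1: cheapest edge leaving the tree is 1—4 (4); add 1.
Step 2: cheapest edge leaving the tree is 4—7 (4); add 7.
Step 3: cheapest edge leaving the tree is 7—8 (3); add 8.
Step 4: cheapest edge leaving the tree is 2—4 (5); add 2.
Step 5: cheapest edge leaving the tree is 2—3 (4); add 3.
Step 6: cheapest edge leaving the tree is 3—5 (4); add 5.
Step 7: cheapest edge leaving the tree is 4—6 (7); add 6.
The 6th edge added is 3—5.

3-5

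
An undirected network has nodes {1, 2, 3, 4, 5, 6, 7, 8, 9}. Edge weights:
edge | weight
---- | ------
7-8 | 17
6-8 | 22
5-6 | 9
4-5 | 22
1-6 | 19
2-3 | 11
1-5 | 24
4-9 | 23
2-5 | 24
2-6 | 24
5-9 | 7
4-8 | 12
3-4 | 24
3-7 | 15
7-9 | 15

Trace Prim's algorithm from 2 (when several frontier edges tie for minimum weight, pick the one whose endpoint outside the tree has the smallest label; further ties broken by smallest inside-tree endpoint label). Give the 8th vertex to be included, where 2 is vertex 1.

4

Prim's algorithm from 2:
Step 1: cheapest edge leaving the tree is 2-3 (11); add 3.
Step 2: cheapest edge leaving the tree is 3-7 (15); add 7.
Step 3: cheapest edge leaving the tree is 7-9 (15); add 9.
Step 4: cheapest edge leaving the tree is 5-9 (7); add 5.
Step 5: cheapest edge leaving the tree is 5-6 (9); add 6.
Step 6: cheapest edge leaving the tree is 7-8 (17); add 8.
Step 7: cheapest edge leaving the tree is 4-8 (12); add 4.
Step 8: cheapest edge leaving the tree is 1-6 (19); add 1.
Vertex order: 2, 3, 7, 9, 5, 6, 8, 4, 1. The 8th vertex is 4.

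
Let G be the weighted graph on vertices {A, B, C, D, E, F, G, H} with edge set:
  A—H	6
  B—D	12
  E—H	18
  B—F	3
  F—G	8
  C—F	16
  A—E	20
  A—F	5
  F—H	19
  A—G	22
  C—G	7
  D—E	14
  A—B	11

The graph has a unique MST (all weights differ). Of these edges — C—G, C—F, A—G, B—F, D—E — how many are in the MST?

Kruskal's algorithm — process edges by increasing weight (ties by edge label):
B—F (3): add — endpoints in different components.
A—F (5): add — endpoints in different components.
A—H (6): add — endpoints in different components.
C—G (7): add — endpoints in different components.
F—G (8): add — endpoints in different components.
A—B (11): skip — A and B already connected.
B—D (12): add — endpoints in different components.
D—E (14): add — endpoints in different components.
MST edge set: {B—F, A—F, A—H, C—G, F—G, B—D, D—E}.
Of the listed edges, {C—G, B—F, D—E} are in the MST → 3.

3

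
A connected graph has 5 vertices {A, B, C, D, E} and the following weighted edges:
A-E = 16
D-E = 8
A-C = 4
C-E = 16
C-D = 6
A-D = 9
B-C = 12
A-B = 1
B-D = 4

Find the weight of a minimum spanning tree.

17

Prim's algorithm from D:
Step 1: frontier [B-D 4, C-D 6, D-E 8, A-D 9] → take B-D (4); add B.
Step 2: frontier [A-B 1, B-C 12, C-D 6, D-E 8, A-D 9] → take A-B (1); add A.
Step 3: frontier [A-C 4, A-E 16, B-C 12, C-D 6, D-E 8] → take A-C (4); add C.
Step 4: frontier [A-E 16, C-E 16, D-E 8] → take D-E (8); add E.
MST edges: B-D, A-B, A-C, D-E; total weight 4+1+4+8 = 17.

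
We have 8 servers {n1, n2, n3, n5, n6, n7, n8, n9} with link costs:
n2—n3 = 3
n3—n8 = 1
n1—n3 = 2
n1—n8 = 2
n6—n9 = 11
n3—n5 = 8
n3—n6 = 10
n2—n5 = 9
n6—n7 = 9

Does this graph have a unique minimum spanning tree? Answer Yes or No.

No

Kruskal: consider edges lightest-first.
n3—n8 (1): add — endpoints in different components.
n1—n3 (2): add — endpoints in different components.
n1—n8 (2): skip — n8 and n1 already connected.
n2—n3 (3): add — endpoints in different components.
n3—n5 (8): add — endpoints in different components.
n2—n5 (9): skip — n2 and n5 already connected.
n6—n7 (9): add — endpoints in different components.
n3—n6 (10): add — endpoints in different components.
n6—n9 (11): add — endpoints in different components.
Non-tree edge n1—n8 has weight 2, equal to the heaviest edge on its tree cycle — swapping gives another MST of the same weight. Not unique.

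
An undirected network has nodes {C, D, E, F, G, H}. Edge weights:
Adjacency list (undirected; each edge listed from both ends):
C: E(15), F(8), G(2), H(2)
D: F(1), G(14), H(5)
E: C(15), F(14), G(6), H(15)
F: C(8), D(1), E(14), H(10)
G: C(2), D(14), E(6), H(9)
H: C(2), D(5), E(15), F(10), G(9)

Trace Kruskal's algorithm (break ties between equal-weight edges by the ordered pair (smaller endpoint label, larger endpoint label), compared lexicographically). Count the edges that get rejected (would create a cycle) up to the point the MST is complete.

Sort edges by weight, then run Kruskal:
D-F (1): add. Components now {C} {D,F} {E} {G} {H}
C-G (2): add. Components now {C,G} {D,F} {E} {H}
C-H (2): add. Components now {C,G,H} {D,F} {E}
D-H (5): add. Components now {C,D,F,G,H} {E}
E-G (6): add. Components now {C,D,E,F,G,H}
Edges rejected before the tree was complete: 0.

0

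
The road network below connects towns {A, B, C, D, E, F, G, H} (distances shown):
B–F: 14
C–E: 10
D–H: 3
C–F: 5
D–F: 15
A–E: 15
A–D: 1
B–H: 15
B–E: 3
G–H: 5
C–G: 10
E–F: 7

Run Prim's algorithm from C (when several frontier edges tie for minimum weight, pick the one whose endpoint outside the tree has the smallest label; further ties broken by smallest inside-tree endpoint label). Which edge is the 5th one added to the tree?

Grow the tree from C using Prim:
Step 1: frontier [C–F 5, C–E 10, C–G 10] → take C–F (5); add F.
Step 2: frontier [C–E 10, C–G 10, E–F 7, B–F 14, D–F 15] → take E–F (7); add E.
Step 3: frontier [C–G 10, B–E 3, A–E 15, B–F 14, D–F 15] → take B–E (3); add B.
Step 4: frontier [B–H 15, C–G 10, A–E 15, D–F 15] → take C–G (10); add G.
Step 5: frontier [B–H 15, A–E 15, D–F 15, G–H 5] → take G–H (5); add H.
Step 6: frontier [A–E 15, D–F 15, D–H 3] → take D–H (3); add D.
Step 7: frontier [A–D 1, A–E 15] → take A–D (1); add A.
The 5th edge added is G–H.

G-H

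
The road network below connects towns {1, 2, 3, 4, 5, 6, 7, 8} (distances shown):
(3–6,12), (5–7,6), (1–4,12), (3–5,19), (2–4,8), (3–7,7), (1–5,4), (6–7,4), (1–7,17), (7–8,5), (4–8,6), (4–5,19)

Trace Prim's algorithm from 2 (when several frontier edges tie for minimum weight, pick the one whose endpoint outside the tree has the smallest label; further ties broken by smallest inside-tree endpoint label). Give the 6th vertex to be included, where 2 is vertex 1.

Prim, starting at 2.
Step 1: frontier [2–4 8] → take 2–4 (8); add 4.
Step 2: frontier [4–8 6, 1–4 12, 4–5 19] → take 4–8 (6); add 8.
Step 3: frontier [1–4 12, 4–5 19, 7–8 5] → take 7–8 (5); add 7.
Step 4: frontier [1–4 12, 4–5 19, 6–7 4, 5–7 6, 3–7 7, 1–7 17] → take 6–7 (4); add 6.
Step 5: frontier [1–4 12, 4–5 19, 3–6 12, 5–7 6, 3–7 7, 1–7 17] → take 5–7 (6); add 5.
Step 6: frontier [1–4 12, 1–5 4, 3–5 19, 3–6 12, 3–7 7, 1–7 17] → take 1–5 (4); add 1.
Step 7: frontier [3–5 19, 3–6 12, 3–7 7] → take 3–7 (7); add 3.
Vertex order: 2, 4, 8, 7, 6, 5, 1, 3. The 6th vertex is 5.

5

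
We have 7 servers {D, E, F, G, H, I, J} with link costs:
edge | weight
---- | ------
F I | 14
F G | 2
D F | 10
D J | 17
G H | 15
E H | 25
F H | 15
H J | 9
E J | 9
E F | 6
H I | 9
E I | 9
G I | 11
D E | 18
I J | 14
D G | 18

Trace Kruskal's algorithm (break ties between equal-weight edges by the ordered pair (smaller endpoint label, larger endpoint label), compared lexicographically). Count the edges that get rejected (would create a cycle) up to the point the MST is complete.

Kruskal's algorithm — process edges by increasing weight (ties by edge label):
F G (2): add. Components now {D} {E} {F,G} {H} {I} {J}
E F (6): add. Components now {D} {E,F,G} {H} {I} {J}
E I (9): add. Components now {D} {E,F,G,I} {H} {J}
E J (9): add. Components now {D} {E,F,G,I,J} {H}
H I (9): add. Components now {D} {E,F,G,H,I,J}
H J (9): skip — H and J already connected.
D F (10): add. Components now {D,E,F,G,H,I,J}
Edges rejected before the tree was complete: 1.

1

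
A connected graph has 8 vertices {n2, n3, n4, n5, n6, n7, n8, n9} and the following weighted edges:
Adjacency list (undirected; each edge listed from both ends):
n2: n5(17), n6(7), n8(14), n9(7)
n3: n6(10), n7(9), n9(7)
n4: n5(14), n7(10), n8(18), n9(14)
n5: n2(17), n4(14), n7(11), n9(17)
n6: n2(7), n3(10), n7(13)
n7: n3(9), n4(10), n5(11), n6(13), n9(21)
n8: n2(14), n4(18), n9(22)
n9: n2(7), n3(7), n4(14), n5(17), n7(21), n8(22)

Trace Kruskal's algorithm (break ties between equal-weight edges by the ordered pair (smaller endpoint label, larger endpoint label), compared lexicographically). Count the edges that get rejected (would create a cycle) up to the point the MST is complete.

Kruskal: consider edges lightest-first.
n2 n6 (7): add — endpoints in different components.
n2 n9 (7): add — endpoints in different components.
n3 n9 (7): add — endpoints in different components.
n3 n7 (9): add — endpoints in different components.
n3 n6 (10): skip — n3 and n6 already connected.
n4 n7 (10): add — endpoints in different components.
n5 n7 (11): add — endpoints in different components.
n6 n7 (13): skip — n7 and n6 already connected.
n2 n8 (14): add — endpoints in different components.
Edges rejected before the tree was complete: 2.

2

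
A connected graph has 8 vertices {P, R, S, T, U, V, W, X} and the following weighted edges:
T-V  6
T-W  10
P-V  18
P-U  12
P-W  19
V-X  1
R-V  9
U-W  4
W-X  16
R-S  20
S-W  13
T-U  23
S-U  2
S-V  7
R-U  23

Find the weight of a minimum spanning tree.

41

Kruskal's algorithm — process edges by increasing weight (ties by edge label):
V-X (1): add — endpoints in different components.
S-U (2): add — endpoints in different components.
U-W (4): add — endpoints in different components.
T-V (6): add — endpoints in different components.
S-V (7): add — endpoints in different components.
R-V (9): add — endpoints in different components.
T-W (10): skip — W and T already connected.
P-U (12): add — endpoints in different components.
MST edges: V-X, S-U, U-W, T-V, S-V, R-V, P-U; total weight 1+2+4+6+7+9+12 = 41.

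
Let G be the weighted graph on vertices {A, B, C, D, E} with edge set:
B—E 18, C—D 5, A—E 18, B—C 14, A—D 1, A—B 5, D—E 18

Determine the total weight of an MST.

29

Kruskal's algorithm — process edges by increasing weight (ties by edge label):
A—D (1): add — endpoints in different components.
A—B (5): add — endpoints in different components.
C—D (5): add — endpoints in different components.
B—C (14): skip — B and C already connected.
A—E (18): add — endpoints in different components.
MST edges: A—D, A—B, C—D, A—E; total weight 1+5+5+18 = 29.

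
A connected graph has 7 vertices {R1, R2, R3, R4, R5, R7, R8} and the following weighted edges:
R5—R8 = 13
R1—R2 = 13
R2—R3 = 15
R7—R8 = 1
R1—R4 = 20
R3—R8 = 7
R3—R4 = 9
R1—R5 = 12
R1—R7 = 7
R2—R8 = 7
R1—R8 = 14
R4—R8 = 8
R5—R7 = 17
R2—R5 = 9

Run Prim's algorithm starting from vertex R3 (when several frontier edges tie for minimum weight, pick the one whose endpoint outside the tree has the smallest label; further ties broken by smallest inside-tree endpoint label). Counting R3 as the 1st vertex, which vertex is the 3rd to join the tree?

Grow the tree from R3 using Prim:
Step 1: cheapest edge leaving the tree is R3—R8 (7); add R8.
Step 2: cheapest edge leaving the tree is R7—R8 (1); add R7.
Step 3: cheapest edge leaving the tree is R1—R7 (7); add R1.
Step 4: cheapest edge leaving the tree is R2—R8 (7); add R2.
Step 5: cheapest edge leaving the tree is R4—R8 (8); add R4.
Step 6: cheapest edge leaving the tree is R2—R5 (9); add R5.
Vertex order: R3, R8, R7, R1, R2, R4, R5. The 3rd vertex is R7.

R7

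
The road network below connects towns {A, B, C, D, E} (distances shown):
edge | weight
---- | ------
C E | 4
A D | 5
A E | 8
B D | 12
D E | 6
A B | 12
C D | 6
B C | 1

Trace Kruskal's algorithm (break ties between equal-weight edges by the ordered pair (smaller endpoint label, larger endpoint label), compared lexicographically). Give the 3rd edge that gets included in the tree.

A-D

Kruskal's algorithm — process edges by increasing weight (ties by edge label):
B C (1): add — endpoints in different components.
C E (4): add — endpoints in different components.
A D (5): add — endpoints in different components.
C D (6): add — endpoints in different components.
The 3rd edge added is A D.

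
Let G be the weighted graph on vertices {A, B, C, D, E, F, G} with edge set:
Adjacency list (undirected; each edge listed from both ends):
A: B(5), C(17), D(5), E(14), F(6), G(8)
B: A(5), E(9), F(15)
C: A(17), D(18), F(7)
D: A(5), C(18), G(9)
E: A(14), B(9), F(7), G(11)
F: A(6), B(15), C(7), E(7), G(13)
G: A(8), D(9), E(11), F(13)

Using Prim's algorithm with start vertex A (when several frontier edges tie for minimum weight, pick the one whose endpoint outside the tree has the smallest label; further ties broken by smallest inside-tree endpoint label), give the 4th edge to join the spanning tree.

C-F

Prim, starting at A.
Step 1: frontier [A-B 5, A-D 5, A-F 6, A-G 8, A-E 14, A-C 17] → take A-B (5); add B.
Step 2: frontier [A-D 5, A-F 6, A-G 8, A-E 14, A-C 17, B-E 9, B-F 15] → take A-D (5); add D.
Step 3: frontier [A-F 6, A-G 8, A-E 14, A-C 17, B-E 9, B-F 15, D-G 9, C-D 18] → take A-F (6); add F.
Step 4: frontier [A-G 8, A-E 14, A-C 17, B-E 9, D-G 9, C-D 18, C-F 7, E-F 7, F-G 13] → take C-F (7); add C.
Step 5: frontier [A-G 8, A-E 14, B-E 9, D-G 9, E-F 7, F-G 13] → take E-F (7); add E.
Step 6: frontier [A-G 8, D-G 9, E-G 11, F-G 13] → take A-G (8); add G.
The 4th edge added is C-F.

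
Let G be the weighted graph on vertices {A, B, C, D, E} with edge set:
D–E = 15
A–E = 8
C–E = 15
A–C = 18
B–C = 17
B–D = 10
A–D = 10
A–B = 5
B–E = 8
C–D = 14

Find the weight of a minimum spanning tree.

Prim, starting at C.
Step 1: cheapest edge leaving the tree is C–D (14); add D.
Step 2: cheapest edge leaving the tree is A–D (10); add A.
Step 3: cheapest edge leaving the tree is A–B (5); add B.
Step 4: cheapest edge leaving the tree is A–E (8); add E.
MST edges: C–D, A–D, A–B, A–E; total weight 14+10+5+8 = 37.

37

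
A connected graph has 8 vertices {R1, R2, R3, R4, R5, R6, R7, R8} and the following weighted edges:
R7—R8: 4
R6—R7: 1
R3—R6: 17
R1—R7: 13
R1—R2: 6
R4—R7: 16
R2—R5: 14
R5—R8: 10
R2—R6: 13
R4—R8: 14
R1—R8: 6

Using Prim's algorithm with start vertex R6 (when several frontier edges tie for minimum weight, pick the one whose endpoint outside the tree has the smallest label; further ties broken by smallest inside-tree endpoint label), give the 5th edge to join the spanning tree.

R5-R8

Prim's algorithm from R6:
Step 1: cheapest edge leaving the tree is R6—R7 (1); add R7.
Step 2: cheapest edge leaving the tree is R7—R8 (4); add R8.
Step 3: cheapest edge leaving the tree is R1—R8 (6); add R1.
Step 4: cheapest edge leaving the tree is R1—R2 (6); add R2.
Step 5: cheapest edge leaving the tree is R5—R8 (10); add R5.
Step 6: cheapest edge leaving the tree is R4—R8 (14); add R4.
Step 7: cheapest edge leaving the tree is R3—R6 (17); add R3.
The 5th edge added is R5—R8.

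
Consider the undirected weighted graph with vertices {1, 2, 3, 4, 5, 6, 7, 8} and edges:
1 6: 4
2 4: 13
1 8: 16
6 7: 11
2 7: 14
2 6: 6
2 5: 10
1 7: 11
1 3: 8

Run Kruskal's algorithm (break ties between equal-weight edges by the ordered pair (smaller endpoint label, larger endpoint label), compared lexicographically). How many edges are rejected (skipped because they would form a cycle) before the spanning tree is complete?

Kruskal's algorithm — process edges by increasing weight (ties by edge label):
1 6 (4): add — endpoints in different components.
2 6 (6): add — endpoints in different components.
1 3 (8): add — endpoints in different components.
2 5 (10): add — endpoints in different components.
1 7 (11): add — endpoints in different components.
6 7 (11): skip — 6 and 7 already connected.
2 4 (13): add — endpoints in different components.
2 7 (14): skip — 2 and 7 already connected.
1 8 (16): add — endpoints in different components.
Edges rejected before the tree was complete: 2.

2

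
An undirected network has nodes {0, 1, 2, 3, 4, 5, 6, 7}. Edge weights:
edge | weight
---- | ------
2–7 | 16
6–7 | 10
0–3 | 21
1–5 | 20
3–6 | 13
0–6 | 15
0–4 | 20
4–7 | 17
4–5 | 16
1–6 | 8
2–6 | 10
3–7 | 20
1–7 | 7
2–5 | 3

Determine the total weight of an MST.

72

Kruskal's algorithm — process edges by increasing weight (ties by edge label):
2–5 (3): add — endpoints in different components.
1–7 (7): add — endpoints in different components.
1–6 (8): add — endpoints in different components.
2–6 (10): add — endpoints in different components.
6–7 (10): skip — 6 and 7 already connected.
3–6 (13): add — endpoints in different components.
0–6 (15): add — endpoints in different components.
2–7 (16): skip — 2 and 7 already connected.
4–5 (16): add — endpoints in different components.
MST edges: 2–5, 1–7, 1–6, 2–6, 3–6, 0–6, 4–5; total weight 3+7+8+10+13+15+16 = 72.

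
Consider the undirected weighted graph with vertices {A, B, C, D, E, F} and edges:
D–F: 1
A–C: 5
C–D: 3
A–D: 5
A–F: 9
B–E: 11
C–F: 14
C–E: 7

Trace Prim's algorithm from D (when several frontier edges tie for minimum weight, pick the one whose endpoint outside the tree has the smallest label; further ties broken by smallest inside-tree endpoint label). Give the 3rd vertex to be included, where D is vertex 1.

Prim, starting at D.
Step 1: frontier [D–F 1, C–D 3, A–D 5] → take D–F (1); add F.
Step 2: frontier [C–D 3, A–D 5, A–F 9, C–F 14] → take C–D (3); add C.
Step 3: frontier [A–C 5, C–E 7, A–D 5, A–F 9] → take A–C (5); add A.
Step 4: frontier [C–E 7] → take C–E (7); add E.
Step 5: frontier [B–E 11] → take B–E (11); add B.
Vertex order: D, F, C, A, E, B. The 3rd vertex is C.

C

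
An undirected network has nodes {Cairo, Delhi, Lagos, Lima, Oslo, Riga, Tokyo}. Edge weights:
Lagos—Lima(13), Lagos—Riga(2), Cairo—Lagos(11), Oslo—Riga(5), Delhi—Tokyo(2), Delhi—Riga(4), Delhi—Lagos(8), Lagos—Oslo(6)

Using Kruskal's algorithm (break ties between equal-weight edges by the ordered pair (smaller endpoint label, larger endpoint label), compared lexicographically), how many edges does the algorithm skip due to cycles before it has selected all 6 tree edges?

Kruskal's algorithm — process edges by increasing weight (ties by edge label):
Delhi—Tokyo (2): add. Components now {Lagos} {Delhi,Tokyo} {Riga} {Oslo} {Cairo} {Lima}
Lagos—Riga (2): add. Components now {Lagos,Riga} {Delhi,Tokyo} {Oslo} {Cairo} {Lima}
Delhi—Riga (4): add. Components now {Delhi,Lagos,Riga,Tokyo} {Oslo} {Cairo} {Lima}
Oslo—Riga (5): add. Components now {Delhi,Lagos,Oslo,Riga,Tokyo} {Cairo} {Lima}
Lagos—Oslo (6): skip — Lagos and Oslo already connected.
Delhi—Lagos (8): skip — Lagos and Delhi already connected.
Cairo—Lagos (11): add. Components now {Cairo,Delhi,Lagos,Oslo,Riga,Tokyo} {Lima}
Lagos—Lima (13): add. Components now {Cairo,Delhi,Lagos,Lima,Oslo,Riga,Tokyo}
Edges rejected before the tree was complete: 2.

2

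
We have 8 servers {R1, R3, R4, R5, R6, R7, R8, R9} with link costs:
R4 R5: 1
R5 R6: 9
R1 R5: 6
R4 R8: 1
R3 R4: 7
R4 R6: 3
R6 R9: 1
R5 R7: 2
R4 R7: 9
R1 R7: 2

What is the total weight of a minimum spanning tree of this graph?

17

Kruskal's algorithm — process edges by increasing weight (ties by edge label):
R4 R5 (1): add — endpoints in different components.
R4 R8 (1): add — endpoints in different components.
R6 R9 (1): add — endpoints in different components.
R1 R7 (2): add — endpoints in different components.
R5 R7 (2): add — endpoints in different components.
R4 R6 (3): add — endpoints in different components.
R1 R5 (6): skip — R1 and R5 already connected.
R3 R4 (7): add — endpoints in different components.
MST edges: R4 R5, R4 R8, R6 R9, R1 R7, R5 R7, R4 R6, R3 R4; total weight 1+1+1+2+2+3+7 = 17.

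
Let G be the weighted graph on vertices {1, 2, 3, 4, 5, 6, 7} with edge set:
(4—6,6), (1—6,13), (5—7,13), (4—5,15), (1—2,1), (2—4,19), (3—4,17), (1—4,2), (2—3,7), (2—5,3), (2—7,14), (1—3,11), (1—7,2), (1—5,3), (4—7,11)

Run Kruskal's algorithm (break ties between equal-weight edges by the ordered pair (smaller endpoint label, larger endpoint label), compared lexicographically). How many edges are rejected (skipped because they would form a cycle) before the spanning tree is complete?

Sort edges by weight, then run Kruskal:
1—2 (1): add — endpoints in different components.
1—4 (2): add — endpoints in different components.
1—7 (2): add — endpoints in different components.
1—5 (3): add — endpoints in different components.
2—5 (3): skip — 2 and 5 already connected.
4—6 (6): add — endpoints in different components.
2—3 (7): add — endpoints in different components.
Edges rejected before the tree was complete: 1.

1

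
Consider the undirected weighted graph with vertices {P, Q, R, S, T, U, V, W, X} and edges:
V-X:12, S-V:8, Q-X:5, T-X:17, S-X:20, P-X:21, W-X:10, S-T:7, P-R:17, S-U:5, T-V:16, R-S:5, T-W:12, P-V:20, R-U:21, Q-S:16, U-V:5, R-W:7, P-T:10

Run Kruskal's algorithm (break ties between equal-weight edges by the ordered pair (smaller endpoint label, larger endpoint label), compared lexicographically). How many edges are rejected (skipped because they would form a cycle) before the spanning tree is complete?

1

Kruskal's algorithm — process edges by increasing weight (ties by edge label):
Q-X (5): add — endpoints in different components.
R-S (5): add — endpoints in different components.
S-U (5): add — endpoints in different components.
U-V (5): add — endpoints in different components.
R-W (7): add — endpoints in different components.
S-T (7): add — endpoints in different components.
S-V (8): skip — V and S already connected.
P-T (10): add — endpoints in different components.
W-X (10): add — endpoints in different components.
Edges rejected before the tree was complete: 1.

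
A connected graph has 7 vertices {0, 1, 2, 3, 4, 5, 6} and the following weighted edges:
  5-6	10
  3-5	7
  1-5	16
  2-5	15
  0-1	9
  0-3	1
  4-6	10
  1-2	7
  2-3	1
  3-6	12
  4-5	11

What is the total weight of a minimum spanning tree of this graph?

Sort edges by weight, then run Kruskal:
0-3 (1): add. Components now {0,3} {1} {2} {4} {5} {6}
2-3 (1): add. Components now {0,2,3} {1} {4} {5} {6}
1-2 (7): add. Components now {0,1,2,3} {4} {5} {6}
3-5 (7): add. Components now {0,1,2,3,5} {4} {6}
0-1 (9): skip — 0 and 1 already connected.
4-6 (10): add. Components now {0,1,2,3,5} {4,6}
5-6 (10): add. Components now {0,1,2,3,4,5,6}
MST edges: 0-3, 2-3, 1-2, 3-5, 4-6, 5-6; total weight 1+1+7+7+10+10 = 36.

36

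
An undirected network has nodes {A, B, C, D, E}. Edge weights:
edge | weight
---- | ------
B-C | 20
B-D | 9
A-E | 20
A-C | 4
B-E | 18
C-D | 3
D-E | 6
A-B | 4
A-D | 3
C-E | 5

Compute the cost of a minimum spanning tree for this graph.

Grow the tree from D using Prim:
Step 1: cheapest edge leaving the tree is A-D (3); add A.
Step 2: cheapest edge leaving the tree is C-D (3); add C.
Step 3: cheapest edge leaving the tree is A-B (4); add B.
Step 4: cheapest edge leaving the tree is C-E (5); add E.
MST edges: A-D, C-D, A-B, C-E; total weight 3+3+4+5 = 15.

15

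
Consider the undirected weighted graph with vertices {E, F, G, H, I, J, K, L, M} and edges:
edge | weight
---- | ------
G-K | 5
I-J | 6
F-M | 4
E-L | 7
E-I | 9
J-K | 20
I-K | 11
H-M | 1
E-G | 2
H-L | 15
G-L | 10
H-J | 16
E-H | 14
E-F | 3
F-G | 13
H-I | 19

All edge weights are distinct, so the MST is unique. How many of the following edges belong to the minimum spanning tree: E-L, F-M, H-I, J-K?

2

Sort edges by weight, then run Kruskal:
H-M (1): add — endpoints in different components.
E-G (2): add — endpoints in different components.
E-F (3): add — endpoints in different components.
F-M (4): add — endpoints in different components.
G-K (5): add — endpoints in different components.
I-J (6): add — endpoints in different components.
E-L (7): add — endpoints in different components.
E-I (9): add — endpoints in different components.
MST edge set: {H-M, E-G, E-F, F-M, G-K, I-J, E-L, E-I}.
Of the listed edges, {E-L, F-M} are in the MST → 2.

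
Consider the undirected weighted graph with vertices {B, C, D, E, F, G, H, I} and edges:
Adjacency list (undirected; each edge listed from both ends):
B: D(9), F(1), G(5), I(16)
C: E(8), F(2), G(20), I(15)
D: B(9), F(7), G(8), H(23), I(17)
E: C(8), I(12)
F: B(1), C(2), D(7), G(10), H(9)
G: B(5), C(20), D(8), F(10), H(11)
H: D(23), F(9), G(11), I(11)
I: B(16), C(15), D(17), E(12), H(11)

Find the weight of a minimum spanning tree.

43

Kruskal: consider edges lightest-first.
B–F (1): add — endpoints in different components.
C–F (2): add — endpoints in different components.
B–G (5): add — endpoints in different components.
D–F (7): add — endpoints in different components.
C–E (8): add — endpoints in different components.
D–G (8): skip — D and G already connected.
B–D (9): skip — B and D already connected.
F–H (9): add — endpoints in different components.
F–G (10): skip — F and G already connected.
G–H (11): skip — G and H already connected.
H–I (11): add — endpoints in different components.
MST edges: B–F, C–F, B–G, D–F, C–E, F–H, H–I; total weight 1+2+5+7+8+9+11 = 43.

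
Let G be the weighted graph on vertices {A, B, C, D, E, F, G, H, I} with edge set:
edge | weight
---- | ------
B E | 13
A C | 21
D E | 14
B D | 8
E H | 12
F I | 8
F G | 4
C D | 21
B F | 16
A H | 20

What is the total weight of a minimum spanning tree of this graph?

102

Prim, starting at H.
Step 1: cheapest edge leaving the tree is E H (12); add E.
Step 2: cheapest edge leaving the tree is B E (13); add B.
Step 3: cheapest edge leaving the tree is B D (8); add D.
Step 4: cheapest edge leaving the tree is B F (16); add F.
Step 5: cheapest edge leaving the tree is F G (4); add G.
Step 6: cheapest edge leaving the tree is F I (8); add I.
Step 7: cheapest edge leaving the tree is A H (20); add A.
Step 8: cheapest edge leaving the tree is A C (21); add C.
MST edges: E H, B E, B D, B F, F G, F I, A H, A C; total weight 12+13+8+16+4+8+20+21 = 102.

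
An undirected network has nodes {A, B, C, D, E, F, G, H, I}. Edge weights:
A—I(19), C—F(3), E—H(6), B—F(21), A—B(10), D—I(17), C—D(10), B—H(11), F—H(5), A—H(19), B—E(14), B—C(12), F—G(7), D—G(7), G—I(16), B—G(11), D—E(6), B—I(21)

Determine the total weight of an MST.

Kruskal: consider edges lightest-first.
C—F (3): add — endpoints in different components.
F—H (5): add — endpoints in different components.
D—E (6): add — endpoints in different components.
E—H (6): add — endpoints in different components.
D—G (7): add — endpoints in different components.
F—G (7): skip — F and G already connected.
A—B (10): add — endpoints in different components.
C—D (10): skip — C and D already connected.
B—G (11): add — endpoints in different components.
B—H (11): skip — B and H already connected.
B—C (12): skip — B and C already connected.
B—E (14): skip — B and E already connected.
G—I (16): add — endpoints in different components.
MST edges: C—F, F—H, D—E, E—H, D—G, A—B, B—G, G—I; total weight 3+5+6+6+7+10+11+16 = 64.

64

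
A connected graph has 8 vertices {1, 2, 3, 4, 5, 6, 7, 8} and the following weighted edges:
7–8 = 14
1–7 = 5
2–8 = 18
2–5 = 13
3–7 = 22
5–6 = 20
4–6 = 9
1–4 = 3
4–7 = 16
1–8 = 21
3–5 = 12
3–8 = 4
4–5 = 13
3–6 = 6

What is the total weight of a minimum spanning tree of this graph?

52

Kruskal: consider edges lightest-first.
1–4 (3): add — endpoints in different components.
3–8 (4): add — endpoints in different components.
1–7 (5): add — endpoints in different components.
3–6 (6): add — endpoints in different components.
4–6 (9): add — endpoints in different components.
3–5 (12): add — endpoints in different components.
2–5 (13): add — endpoints in different components.
MST edges: 1–4, 3–8, 1–7, 3–6, 4–6, 3–5, 2–5; total weight 3+4+5+6+9+12+13 = 52.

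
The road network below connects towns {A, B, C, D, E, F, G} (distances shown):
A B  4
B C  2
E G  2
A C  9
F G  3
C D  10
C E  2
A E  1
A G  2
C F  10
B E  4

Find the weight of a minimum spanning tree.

Prim's algorithm from A:
Step 1: frontier [A E 1, A G 2, A B 4, A C 9] → take A E (1); add E.
Step 2: frontier [A G 2, A B 4, A C 9, C E 2, E G 2, B E 4] → take C E (2); add C.
Step 3: frontier [A G 2, A B 4, B C 2, C D 10, C F 10, E G 2, B E 4] → take B C (2); add B.
Step 4: frontier [A G 2, C D 10, C F 10, E G 2] → take A G (2); add G.
Step 5: frontier [C D 10, C F 10, F G 3] → take F G (3); add F.
Step 6: frontier [C D 10] → take C D (10); add D.
MST edges: A E, C E, B C, A G, F G, C D; total weight 1+2+2+2+3+10 = 20.

20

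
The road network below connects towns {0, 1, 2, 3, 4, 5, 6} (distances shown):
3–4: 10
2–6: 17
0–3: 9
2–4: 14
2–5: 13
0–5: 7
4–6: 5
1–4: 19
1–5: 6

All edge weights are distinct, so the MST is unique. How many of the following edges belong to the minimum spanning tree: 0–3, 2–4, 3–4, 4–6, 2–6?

3

Kruskal's algorithm — process edges by increasing weight (ties by edge label):
4–6 (5): add. Components now {0} {1} {2} {3} {4,6} {5}
1–5 (6): add. Components now {0} {1,5} {2} {3} {4,6}
0–5 (7): add. Components now {0,1,5} {2} {3} {4,6}
0–3 (9): add. Components now {0,1,3,5} {2} {4,6}
3–4 (10): add. Components now {0,1,3,4,5,6} {2}
2–5 (13): add. Components now {0,1,2,3,4,5,6}
MST edge set: {4–6, 1–5, 0–5, 0–3, 3–4, 2–5}.
Of the listed edges, {0–3, 3–4, 4–6} are in the MST → 3.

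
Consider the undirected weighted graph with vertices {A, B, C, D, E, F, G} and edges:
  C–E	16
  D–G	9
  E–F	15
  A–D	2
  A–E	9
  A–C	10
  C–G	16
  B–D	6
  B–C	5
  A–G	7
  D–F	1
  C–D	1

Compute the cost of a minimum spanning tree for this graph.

Kruskal's algorithm — process edges by increasing weight (ties by edge label):
C–D (1): add. Components now {A} {B} {C,D} {E} {F} {G}
D–F (1): add. Components now {A} {B} {C,D,F} {E} {G}
A–D (2): add. Components now {A,C,D,F} {B} {E} {G}
B–C (5): add. Components now {A,B,C,D,F} {E} {G}
B–D (6): skip — B and D already connected.
A–G (7): add. Components now {A,B,C,D,F,G} {E}
A–E (9): add. Components now {A,B,C,D,E,F,G}
MST edges: C–D, D–F, A–D, B–C, A–G, A–E; total weight 1+1+2+5+7+9 = 25.

25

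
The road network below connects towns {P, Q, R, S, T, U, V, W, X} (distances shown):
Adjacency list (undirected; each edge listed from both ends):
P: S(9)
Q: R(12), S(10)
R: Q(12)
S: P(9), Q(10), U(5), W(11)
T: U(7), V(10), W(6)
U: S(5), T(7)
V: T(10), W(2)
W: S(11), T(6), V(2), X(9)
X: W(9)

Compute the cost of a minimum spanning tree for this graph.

60

Prim, starting at S.
Step 1: frontier [S-U 5, P-S 9, Q-S 10, S-W 11] → take S-U (5); add U.
Step 2: frontier [P-S 9, Q-S 10, S-W 11, T-U 7] → take T-U (7); add T.
Step 3: frontier [P-S 9, Q-S 10, S-W 11, T-W 6, T-V 10] → take T-W (6); add W.
Step 4: frontier [P-S 9, Q-S 10, T-V 10, V-W 2, W-X 9] → take V-W (2); add V.
Step 5: frontier [P-S 9, Q-S 10, W-X 9] → take P-S (9); add P.
Step 6: frontier [Q-S 10, W-X 9] → take W-X (9); add X.
Step 7: frontier [Q-S 10] → take Q-S (10); add Q.
Step 8: frontier [Q-R 12] → take Q-R (12); add R.
MST edges: S-U, T-U, T-W, V-W, P-S, W-X, Q-S, Q-R; total weight 5+7+6+2+9+9+10+12 = 60.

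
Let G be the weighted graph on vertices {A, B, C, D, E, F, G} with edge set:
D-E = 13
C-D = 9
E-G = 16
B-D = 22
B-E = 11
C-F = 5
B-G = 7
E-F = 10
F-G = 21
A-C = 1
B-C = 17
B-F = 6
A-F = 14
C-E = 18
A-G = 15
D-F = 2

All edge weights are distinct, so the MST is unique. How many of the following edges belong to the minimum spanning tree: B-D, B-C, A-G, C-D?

0

Kruskal's algorithm — process edges by increasing weight (ties by edge label):
A-C (1): add. Components now {A,C} {B} {D} {E} {F} {G}
D-F (2): add. Components now {A,C} {B} {D,F} {E} {G}
C-F (5): add. Components now {A,C,D,F} {B} {E} {G}
B-F (6): add. Components now {A,B,C,D,F} {E} {G}
B-G (7): add. Components now {A,B,C,D,F,G} {E}
C-D (9): skip — C and D already connected.
E-F (10): add. Components now {A,B,C,D,E,F,G}
MST edge set: {A-C, D-F, C-F, B-F, B-G, E-F}.
Of the listed edges, {} are in the MST → 0.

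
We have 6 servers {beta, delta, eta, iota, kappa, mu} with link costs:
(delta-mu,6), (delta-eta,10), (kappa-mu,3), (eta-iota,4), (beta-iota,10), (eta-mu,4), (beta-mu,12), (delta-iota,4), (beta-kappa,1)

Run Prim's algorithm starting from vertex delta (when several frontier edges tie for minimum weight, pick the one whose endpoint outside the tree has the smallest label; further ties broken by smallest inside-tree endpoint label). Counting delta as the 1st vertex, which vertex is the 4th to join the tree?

Grow the tree from delta using Prim:
Step 1: frontier [delta-iota 4, delta-mu 6, delta-eta 10] → take delta-iota (4); add iota.
Step 2: frontier [delta-mu 6, delta-eta 10, eta-iota 4, beta-iota 10] → take eta-iota (4); add eta.
Step 3: frontier [delta-mu 6, eta-mu 4, beta-iota 10] → take eta-mu (4); add mu.
Step 4: frontier [beta-iota 10, kappa-mu 3, beta-mu 12] → take kappa-mu (3); add kappa.
Step 5: frontier [beta-iota 10, beta-kappa 1, beta-mu 12] → take beta-kappa (1); add beta.
Vertex order: delta, iota, eta, mu, kappa, beta. The 4th vertex is mu.

mu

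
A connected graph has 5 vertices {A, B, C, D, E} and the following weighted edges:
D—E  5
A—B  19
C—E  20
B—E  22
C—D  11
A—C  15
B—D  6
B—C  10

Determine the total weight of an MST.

36

Grow the tree from A using Prim:
Step 1: frontier [A—C 15, A—B 19] → take A—C (15); add C.
Step 2: frontier [A—B 19, B—C 10, C—D 11, C—E 20] → take B—C (10); add B.
Step 3: frontier [B—D 6, B—E 22, C—D 11, C—E 20] → take B—D (6); add D.
Step 4: frontier [B—E 22, C—E 20, D—E 5] → take D—E (5); add E.
MST edges: A—C, B—C, B—D, D—E; total weight 15+10+6+5 = 36.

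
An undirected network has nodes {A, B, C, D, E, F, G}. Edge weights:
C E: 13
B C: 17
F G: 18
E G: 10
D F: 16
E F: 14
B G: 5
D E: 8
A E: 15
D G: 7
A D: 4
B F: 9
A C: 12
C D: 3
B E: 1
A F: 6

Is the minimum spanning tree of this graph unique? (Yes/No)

Yes

Kruskal: consider edges lightest-first.
B E (1): add. Components now {A} {B,E} {C} {D} {F} {G}
C D (3): add. Components now {A} {B,E} {C,D} {F} {G}
A D (4): add. Components now {A,C,D} {B,E} {F} {G}
B G (5): add. Components now {A,C,D} {B,E,G} {F}
A F (6): add. Components now {A,C,D,F} {B,E,G}
D G (7): add. Components now {A,B,C,D,E,F,G}
Every non-tree edge has weight strictly greater than the heaviest edge on the tree path between its endpoints, so the MST is unique.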